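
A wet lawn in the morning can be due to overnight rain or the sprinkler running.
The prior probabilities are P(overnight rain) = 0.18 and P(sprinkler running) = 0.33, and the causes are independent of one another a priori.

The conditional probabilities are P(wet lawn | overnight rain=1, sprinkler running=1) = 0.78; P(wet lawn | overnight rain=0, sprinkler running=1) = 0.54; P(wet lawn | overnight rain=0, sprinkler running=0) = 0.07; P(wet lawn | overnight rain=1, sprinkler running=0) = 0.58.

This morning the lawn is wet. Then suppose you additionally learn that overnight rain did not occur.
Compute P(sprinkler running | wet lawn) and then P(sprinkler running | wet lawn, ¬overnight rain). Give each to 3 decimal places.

P(sprinkler running | wet lawn) ≈ 0.640; P(sprinkler running | wet lawn, ¬overnight rain) ≈ 0.792

Sum P(wet lawn|·) weighted by the priors over the 4 (overnight rain, sprinkler running) configurations:
  P(wet lawn) = 0.07·0.82·0.67 + 0.54·0.82·0.33 + 0.58·0.18·0.67 + 0.78·0.18·0.33
        = 0.038458 + 0.146124 + 0.069948 + 0.046332 = 0.300862
Configurations with sprinkler running contribute 0.192456, so
  P(sprinkler running | wet lawn) = 0.192456 / 0.300862 ≈ 0.640

Now condition on the additional information:
For the numerator, keep only sprinkler running=true terms: 0.54*0.33 = 0.178200
The normalizing constant is 0.07*0.67 + 0.54*0.33 = 0.225100
P(sprinkler running | wet lawn, ¬overnight rain) = 0.178200/0.225100 ≈ 0.792
With overnight rain excluded, sprinkler running must carry more of the explanatory weight for the wet lawn.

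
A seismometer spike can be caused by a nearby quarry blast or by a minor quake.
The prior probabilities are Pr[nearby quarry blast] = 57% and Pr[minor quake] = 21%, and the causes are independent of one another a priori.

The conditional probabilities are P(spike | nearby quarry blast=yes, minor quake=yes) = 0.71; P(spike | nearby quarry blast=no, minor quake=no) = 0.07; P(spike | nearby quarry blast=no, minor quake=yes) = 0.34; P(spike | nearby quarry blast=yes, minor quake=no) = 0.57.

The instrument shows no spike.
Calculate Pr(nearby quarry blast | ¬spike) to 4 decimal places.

P(¬spike) = 0.93×0.43×0.79 + 0.66×0.43×0.21 + 0.43×0.57×0.79 + 0.29×0.57×0.21 = 0.315921 + 0.059598 + 0.193629 + 0.034713 = 0.603861
Restricting to configurations with nearby quarry blast present: 0.193629 + 0.034713 = 0.228342.
So P(nearby quarry blast | ¬spike) = 0.228342/0.603861 ≈ 0.3781.

Pr(nearby quarry blast | ¬spike) ≈ 0.3781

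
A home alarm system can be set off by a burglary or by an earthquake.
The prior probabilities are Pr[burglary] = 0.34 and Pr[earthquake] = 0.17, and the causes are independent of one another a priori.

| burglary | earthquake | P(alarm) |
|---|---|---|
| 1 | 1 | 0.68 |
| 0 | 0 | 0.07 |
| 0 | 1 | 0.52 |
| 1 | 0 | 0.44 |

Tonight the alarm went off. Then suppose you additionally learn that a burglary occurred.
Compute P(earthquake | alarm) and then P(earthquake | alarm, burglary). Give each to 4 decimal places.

Numerator (weight on configurations with earthquake): 0.058344 + 0.039304 = 0.097648
Denominator P(alarm): 0.07×0.66×0.83 + 0.52×0.66×0.17 + 0.44×0.34×0.83 + 0.68×0.34×0.17 = 0.260162
P(earthquake | alarm) = 0.097648/0.260162 ≈ 0.3753

With the extra evidence:
Numerator (weight on configurations with earthquake): 0.68·0.17 = 0.115600
Denominator P(alarm | burglary): 0.44·0.83 + 0.68·0.17 = 0.480800
Posterior = 0.115600 / 0.480800 ≈ 0.2404
The drop from 0.3753 to 0.2404 is the explaining-away (discounting) effect.

P(earthquake | alarm) ≈ 0.3753; P(earthquake | alarm, burglary) ≈ 0.2404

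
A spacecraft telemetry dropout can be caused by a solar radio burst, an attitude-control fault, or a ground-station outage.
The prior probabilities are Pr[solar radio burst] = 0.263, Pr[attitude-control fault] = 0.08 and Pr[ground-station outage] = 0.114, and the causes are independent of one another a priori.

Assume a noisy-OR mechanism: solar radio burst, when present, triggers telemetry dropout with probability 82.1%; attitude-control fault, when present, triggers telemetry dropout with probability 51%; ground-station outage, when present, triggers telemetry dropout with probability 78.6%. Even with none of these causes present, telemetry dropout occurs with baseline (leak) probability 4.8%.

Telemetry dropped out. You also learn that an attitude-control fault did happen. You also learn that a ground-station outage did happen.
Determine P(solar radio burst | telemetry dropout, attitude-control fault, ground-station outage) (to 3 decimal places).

P(solar radio burst | telemetry dropout, attitude-control fault, ground-station outage) ≈ 0.280

Under noisy-OR, P(telemetry dropout | causes) = 1 − (1−0.048)·∏(1−qᵢ) over the active causes.
P(telemetry dropout | attitude-control fault, ground-station outage) = 0.900173×0.737 + 0.982131×0.263 = 0.663428 + 0.258300 = 0.921728
Restricting to configurations with solar radio burst present: 0.982131×0.263 = 0.258300.
So P(solar radio burst | telemetry dropout, attitude-control fault, ground-station outage) = 0.258300/0.921728 ≈ 0.280.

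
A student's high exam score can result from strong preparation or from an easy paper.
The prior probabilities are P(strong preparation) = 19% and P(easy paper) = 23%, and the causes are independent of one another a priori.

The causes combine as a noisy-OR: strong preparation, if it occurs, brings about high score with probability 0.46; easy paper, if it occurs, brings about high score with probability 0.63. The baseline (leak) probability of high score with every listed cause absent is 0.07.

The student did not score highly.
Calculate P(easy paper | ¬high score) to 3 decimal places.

Under noisy-OR, P(high score | causes) = 1 − (1−0.07)·∏(1−qᵢ) over the active causes.
By total probability over the 4 (strong preparation, easy paper) configurations:
  P(¬high score) = 0.93×0.81×0.77 + 0.3441×0.81×0.23 + 0.5022×0.19×0.77 + 0.185814×0.19×0.23
        = 0.580041 + 0.064106 + 0.073472 + 0.008120 = 0.725739
The terms with easy paper present sum to 0.072226, so
  P(easy paper | ¬high score) = 0.072226 / 0.725739 ≈ 0.100

P(easy paper | ¬high score) ≈ 0.100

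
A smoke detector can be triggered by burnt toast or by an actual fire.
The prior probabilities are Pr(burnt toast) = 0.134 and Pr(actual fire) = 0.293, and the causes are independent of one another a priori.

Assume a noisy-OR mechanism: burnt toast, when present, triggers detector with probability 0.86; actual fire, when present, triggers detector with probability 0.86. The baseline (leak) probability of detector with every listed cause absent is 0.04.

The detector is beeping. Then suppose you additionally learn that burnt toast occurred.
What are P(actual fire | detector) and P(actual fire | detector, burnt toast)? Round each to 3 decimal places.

Under noisy-OR, P(detector | causes) = 1 − (1−0.04)·∏(1−qᵢ) over the active causes.
Enumerate the 4 (burnt toast, actual fire) configurations and weight by the priors:
  P(detector) = 0.04×0.866×0.707 + 0.8656×0.866×0.293 + 0.8656×0.134×0.707 + 0.981184×0.134×0.293
        = 0.024490 + 0.219636 + 0.082005 + 0.038523 = 0.364654
The terms with actual fire present sum to 0.258159, so
  P(actual fire | detector) = 0.258159 / 0.364654 ≈ 0.708

Now condition on the additional information:
P(detector | burnt toast) = 0.8656·0.707 + 0.981184·0.293 = 0.611979 + 0.287487 = 0.899466
The actual fire-present share is 0.981184·0.293 = 0.287487.
So P(actual fire | detector, burnt toast) = 0.287487/0.899466 ≈ 0.320.
Conditioning on burnt toast lowers the posterior on actual fire: the classic explaining-away effect in a common-effect structure.

P(actual fire | detector) ≈ 0.708; P(actual fire | detector, burnt toast) ≈ 0.320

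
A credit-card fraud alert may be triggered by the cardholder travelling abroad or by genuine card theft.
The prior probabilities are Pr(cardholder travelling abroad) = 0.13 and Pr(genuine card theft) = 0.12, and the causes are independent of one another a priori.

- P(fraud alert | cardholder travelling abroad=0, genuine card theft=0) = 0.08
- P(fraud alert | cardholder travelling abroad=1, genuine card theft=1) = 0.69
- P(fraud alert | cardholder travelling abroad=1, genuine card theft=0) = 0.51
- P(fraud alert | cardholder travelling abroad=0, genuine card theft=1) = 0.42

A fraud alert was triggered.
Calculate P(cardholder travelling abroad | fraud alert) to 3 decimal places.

Sum P(fraud alert|·) weighted by the priors over the 4 (cardholder travelling abroad, genuine card theft) configurations:
  P(fraud alert) = 0.08*0.87*0.88 + 0.42*0.87*0.12 + 0.51*0.13*0.88 + 0.69*0.13*0.12
        = 0.061248 + 0.043848 + 0.058344 + 0.010764 = 0.174204
Configurations with cardholder travelling abroad contribute 0.069108, so
  P(cardholder travelling abroad | fraud alert) = 0.069108 / 0.174204 ≈ 0.397

P(cardholder travelling abroad | fraud alert) ≈ 0.397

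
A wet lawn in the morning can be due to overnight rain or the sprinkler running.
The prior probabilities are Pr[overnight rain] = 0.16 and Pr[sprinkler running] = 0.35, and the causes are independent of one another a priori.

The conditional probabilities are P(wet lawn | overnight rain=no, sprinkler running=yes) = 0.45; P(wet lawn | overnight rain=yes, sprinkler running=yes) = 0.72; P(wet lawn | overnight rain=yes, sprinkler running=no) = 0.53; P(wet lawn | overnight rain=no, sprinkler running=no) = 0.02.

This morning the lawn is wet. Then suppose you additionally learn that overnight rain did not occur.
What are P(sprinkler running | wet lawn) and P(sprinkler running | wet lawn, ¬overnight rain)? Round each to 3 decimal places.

P(sprinkler running | wet lawn) ≈ 0.723; P(sprinkler running | wet lawn, ¬overnight rain) ≈ 0.924

P(wet lawn) = 0.02×0.84×0.65 + 0.45×0.84×0.35 + 0.53×0.16×0.65 + 0.72×0.16×0.35 = 0.010920 + 0.132300 + 0.055120 + 0.040320 = 0.238660
The sprinkler running-present share is 0.132300 + 0.040320 = 0.172620.
P(sprinkler running | wet lawn) = 0.172620 / 0.238660 ≈ 0.723

With the extra evidence:
By total probability over both values of sprinkler running:
  P(wet lawn | ¬overnight rain) = 0.02*0.65 + 0.45*0.35
        = 0.013000 + 0.157500 = 0.170500
Configurations with sprinkler running contribute 0.157500, so
  P(sprinkler running | wet lawn, ¬overnight rain) = 0.157500 / 0.170500 ≈ 0.924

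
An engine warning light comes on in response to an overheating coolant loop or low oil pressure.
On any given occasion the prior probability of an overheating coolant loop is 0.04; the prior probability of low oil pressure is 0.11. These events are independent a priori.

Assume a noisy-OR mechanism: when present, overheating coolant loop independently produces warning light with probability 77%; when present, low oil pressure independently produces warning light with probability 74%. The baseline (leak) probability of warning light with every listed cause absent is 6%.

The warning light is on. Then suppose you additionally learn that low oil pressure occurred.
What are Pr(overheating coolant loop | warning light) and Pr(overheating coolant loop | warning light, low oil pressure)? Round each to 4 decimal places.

Pr(overheating coolant loop | warning light) ≈ 0.1965; Pr(overheating coolant loop | warning light, low oil pressure) ≈ 0.0495

Under noisy-OR, P(warning light | causes) = 1 − (1−0.06)·∏(1−qᵢ) over the active causes.
P(warning light) = 0.06×0.96×0.89 + 0.7556×0.96×0.11 + 0.7838×0.04×0.89 + 0.943788×0.04×0.11 = 0.051264 + 0.079791 + 0.027903 + 0.004153 = 0.163111
Of this, 0.032056 comes from 0.027903 + 0.004153 (the overheating coolant loop=true cases).
P(overheating coolant loop | warning light) = 0.032056 / 0.163111 ≈ 0.1965

Now also conditioning on low oil pressure=true:
P(warning light | low oil pressure) = 0.7556*0.96 + 0.943788*0.04 = 0.725376 + 0.037752 = 0.763128
Of this, 0.037752 comes from 0.943788*0.04 (the overheating coolant loop=true cases).
Hence the posterior is 0.037752/0.763128 ≈ 0.0495.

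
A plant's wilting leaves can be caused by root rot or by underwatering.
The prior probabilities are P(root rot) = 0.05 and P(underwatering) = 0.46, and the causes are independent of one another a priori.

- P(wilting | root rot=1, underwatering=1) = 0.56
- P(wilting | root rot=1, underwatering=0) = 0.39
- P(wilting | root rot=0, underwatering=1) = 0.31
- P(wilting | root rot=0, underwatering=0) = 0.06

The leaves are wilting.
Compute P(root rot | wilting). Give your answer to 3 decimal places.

P(root rot | wilting) ≈ 0.123

Enumerate the 4 (root rot, underwatering) configurations and weight by the priors:
  P(wilting) = 0.06*0.95*0.54 + 0.31*0.95*0.46 + 0.39*0.05*0.54 + 0.56*0.05*0.46
        = 0.030780 + 0.135470 + 0.010530 + 0.012880 = 0.189660
The terms with root rot present sum to 0.023410, so
  P(root rot | wilting) = 0.023410 / 0.189660 ≈ 0.123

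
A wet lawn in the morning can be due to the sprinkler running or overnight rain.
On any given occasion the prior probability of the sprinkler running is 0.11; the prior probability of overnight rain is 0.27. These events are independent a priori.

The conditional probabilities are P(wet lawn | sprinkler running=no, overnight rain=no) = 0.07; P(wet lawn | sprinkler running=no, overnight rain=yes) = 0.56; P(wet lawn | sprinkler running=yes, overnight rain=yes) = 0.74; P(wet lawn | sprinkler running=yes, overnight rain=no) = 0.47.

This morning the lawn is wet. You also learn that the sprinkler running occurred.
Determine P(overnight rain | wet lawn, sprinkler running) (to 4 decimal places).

Enumerate both values of overnight rain and weight by the priors:
  P(wet lawn | sprinkler running) = 0.47*0.73 + 0.74*0.27
        = 0.343100 + 0.199800 = 0.542900
The terms with overnight rain present sum to 0.199800, so
  P(overnight rain | wet lawn, sprinkler running) = 0.199800 / 0.542900 ≈ 0.3680

P(overnight rain | wet lawn, sprinkler running) ≈ 0.3680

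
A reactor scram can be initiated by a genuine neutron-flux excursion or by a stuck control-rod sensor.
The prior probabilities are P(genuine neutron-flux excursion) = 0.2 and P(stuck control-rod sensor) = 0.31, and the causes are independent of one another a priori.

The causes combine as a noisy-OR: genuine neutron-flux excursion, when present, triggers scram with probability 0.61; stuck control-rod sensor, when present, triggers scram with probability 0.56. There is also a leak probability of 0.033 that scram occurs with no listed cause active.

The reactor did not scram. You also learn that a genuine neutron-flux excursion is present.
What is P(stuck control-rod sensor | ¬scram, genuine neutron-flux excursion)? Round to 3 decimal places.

Under noisy-OR, P(scram | causes) = 1 − (1−0.033)·∏(1−qᵢ) over the active causes.
P(¬scram | genuine neutron-flux excursion) = 0.37713·0.69 + 0.165937·0.31 = 0.260220 + 0.051440 = 0.311660
The stuck control-rod sensor-present share is 0.165937·0.31 = 0.051440.
Hence the posterior is 0.051440/0.311660 ≈ 0.165.

P(stuck control-rod sensor | ¬scram, genuine neutron-flux excursion) ≈ 0.165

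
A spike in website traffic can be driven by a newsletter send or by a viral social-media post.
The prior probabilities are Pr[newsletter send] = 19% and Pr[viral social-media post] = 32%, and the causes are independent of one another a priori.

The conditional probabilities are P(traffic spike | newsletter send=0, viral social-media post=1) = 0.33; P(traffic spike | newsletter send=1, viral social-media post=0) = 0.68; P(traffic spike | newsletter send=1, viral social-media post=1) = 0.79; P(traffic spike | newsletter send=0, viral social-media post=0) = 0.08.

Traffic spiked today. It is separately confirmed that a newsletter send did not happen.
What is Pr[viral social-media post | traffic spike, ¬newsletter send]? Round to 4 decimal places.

Pr[viral social-media post | traffic spike, ¬newsletter send] ≈ 0.6600

For the numerator, keep only viral social-media post=true terms: 0.33*0.32 = 0.105600
The normalizing constant is 0.08*0.68 + 0.33*0.32 = 0.160000
Posterior = 0.105600 / 0.160000 ≈ 0.6600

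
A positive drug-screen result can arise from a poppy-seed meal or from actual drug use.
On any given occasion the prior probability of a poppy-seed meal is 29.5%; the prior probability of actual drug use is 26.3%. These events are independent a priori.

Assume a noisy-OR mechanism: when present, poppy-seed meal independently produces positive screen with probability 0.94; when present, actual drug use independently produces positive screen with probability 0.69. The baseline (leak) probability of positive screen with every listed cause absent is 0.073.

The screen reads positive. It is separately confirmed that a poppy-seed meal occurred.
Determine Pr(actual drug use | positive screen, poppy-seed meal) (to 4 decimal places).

Pr(actual drug use | positive screen, poppy-seed meal) ≈ 0.2708

Under noisy-OR, P(positive screen | causes) = 1 − (1−0.073)·∏(1−qᵢ) over the active causes.
Numerator (weight on configurations with actual drug use): 0.982758·0.263 = 0.258465
Normalizer over all consistent configurations: 0.94438·0.737 + 0.982758·0.263 = 0.954473
P(actual drug use | positive screen, poppy-seed meal) = 0.258465/0.954473 ≈ 0.2708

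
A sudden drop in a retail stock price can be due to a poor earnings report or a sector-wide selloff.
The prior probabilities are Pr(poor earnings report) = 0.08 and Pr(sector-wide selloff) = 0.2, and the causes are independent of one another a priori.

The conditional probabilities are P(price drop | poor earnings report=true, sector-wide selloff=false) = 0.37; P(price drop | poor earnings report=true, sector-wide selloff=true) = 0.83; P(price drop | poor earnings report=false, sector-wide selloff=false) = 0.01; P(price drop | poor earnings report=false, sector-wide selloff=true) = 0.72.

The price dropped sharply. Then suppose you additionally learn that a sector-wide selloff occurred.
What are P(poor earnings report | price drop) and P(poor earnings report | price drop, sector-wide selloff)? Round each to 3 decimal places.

P(price drop) = 0.01*0.92*0.8 + 0.72*0.92*0.2 + 0.37*0.08*0.8 + 0.83*0.08*0.2 = 0.007360 + 0.132480 + 0.023680 + 0.013280 = 0.176800
Of this, 0.036960 comes from 0.023680 + 0.013280 (the poor earnings report=true cases).
Hence the posterior is 0.036960/0.176800 ≈ 0.209.

With the extra evidence:
Weight on poor earnings report=true, given the evidence: 0.83×0.08 = 0.066400
Normalizer over all consistent configurations: 0.72×0.92 + 0.83×0.08 = 0.728800
P(poor earnings report | price drop, sector-wide selloff) = 0.066400/0.728800 ≈ 0.091

P(poor earnings report | price drop) ≈ 0.209; P(poor earnings report | price drop, sector-wide selloff) ≈ 0.091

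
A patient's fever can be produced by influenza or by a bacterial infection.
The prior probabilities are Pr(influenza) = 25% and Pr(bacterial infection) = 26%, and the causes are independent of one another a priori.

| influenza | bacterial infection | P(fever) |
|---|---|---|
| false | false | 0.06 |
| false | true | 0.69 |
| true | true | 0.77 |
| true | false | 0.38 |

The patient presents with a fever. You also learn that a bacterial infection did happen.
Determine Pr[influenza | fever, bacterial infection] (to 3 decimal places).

Pr[influenza | fever, bacterial infection] ≈ 0.271

Sum P(fever|·) weighted by the priors over both values of influenza:
  P(fever | bacterial infection) = 0.69×0.75 + 0.77×0.25
        = 0.517500 + 0.192500 = 0.710000
Configurations with influenza contribute 0.192500, so
  P(influenza | fever, bacterial infection) = 0.192500 / 0.710000 ≈ 0.271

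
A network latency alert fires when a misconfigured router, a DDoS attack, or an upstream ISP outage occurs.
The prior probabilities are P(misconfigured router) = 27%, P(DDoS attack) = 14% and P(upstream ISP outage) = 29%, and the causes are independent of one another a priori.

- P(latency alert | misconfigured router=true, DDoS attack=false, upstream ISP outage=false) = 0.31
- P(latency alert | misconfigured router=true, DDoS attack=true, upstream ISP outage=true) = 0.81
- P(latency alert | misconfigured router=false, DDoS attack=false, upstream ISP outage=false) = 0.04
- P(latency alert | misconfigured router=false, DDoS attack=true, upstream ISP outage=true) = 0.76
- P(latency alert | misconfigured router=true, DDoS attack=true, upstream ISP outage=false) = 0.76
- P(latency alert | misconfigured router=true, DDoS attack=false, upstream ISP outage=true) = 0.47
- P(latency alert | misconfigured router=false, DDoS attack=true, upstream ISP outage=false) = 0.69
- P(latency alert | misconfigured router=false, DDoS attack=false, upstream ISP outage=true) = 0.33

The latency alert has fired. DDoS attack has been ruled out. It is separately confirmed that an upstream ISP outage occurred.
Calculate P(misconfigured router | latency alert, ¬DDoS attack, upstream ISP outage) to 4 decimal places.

P(misconfigured router | latency alert, ¬DDoS attack, upstream ISP outage) ≈ 0.3450

For the numerator, keep only misconfigured router=true terms: 0.47*0.27 = 0.126900
The normalizing constant is 0.33*0.73 + 0.47*0.27 = 0.367800
Posterior = 0.126900 / 0.367800 ≈ 0.3450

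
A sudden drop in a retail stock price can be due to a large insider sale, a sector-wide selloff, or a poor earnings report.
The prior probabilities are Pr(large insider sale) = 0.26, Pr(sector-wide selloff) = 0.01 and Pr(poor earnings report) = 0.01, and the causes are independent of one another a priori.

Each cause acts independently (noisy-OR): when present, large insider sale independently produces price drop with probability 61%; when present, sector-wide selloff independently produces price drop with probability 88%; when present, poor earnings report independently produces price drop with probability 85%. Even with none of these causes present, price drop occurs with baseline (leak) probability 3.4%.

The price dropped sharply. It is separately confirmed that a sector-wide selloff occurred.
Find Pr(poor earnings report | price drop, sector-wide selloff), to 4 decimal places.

Pr(poor earnings report | price drop, sector-wide selloff) ≈ 0.0109

Under noisy-OR, P(price drop | causes) = 1 − (1−0.034)·∏(1−qᵢ) over the active causes.
P(price drop | sector-wide selloff) = 0.88408·0.74·0.99 + 0.982612·0.74·0.01 + 0.954791·0.26·0.99 + 0.993219·0.26·0.01 = 0.647677 + 0.007271 + 0.245763 + 0.002582 = 0.903293
Of this, 0.009853 comes from 0.007271 + 0.002582 (the poor earnings report=true cases).
P(poor earnings report | price drop, sector-wide selloff) = 0.009853 / 0.903293 ≈ 0.0109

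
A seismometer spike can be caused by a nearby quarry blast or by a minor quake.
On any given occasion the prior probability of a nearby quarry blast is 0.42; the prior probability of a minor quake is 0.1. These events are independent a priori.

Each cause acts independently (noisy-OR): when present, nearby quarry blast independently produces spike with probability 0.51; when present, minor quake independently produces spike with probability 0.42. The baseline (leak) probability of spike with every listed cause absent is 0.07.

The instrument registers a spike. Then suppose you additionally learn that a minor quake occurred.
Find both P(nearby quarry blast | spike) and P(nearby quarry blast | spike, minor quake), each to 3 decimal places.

P(nearby quarry blast | spike) ≈ 0.789; P(nearby quarry blast | spike, minor quake) ≈ 0.536

Under noisy-OR, P(spike | causes) = 1 − (1−0.07)·∏(1−qᵢ) over the active causes.
By total probability over the 4 (nearby quarry blast, minor quake) configurations:
  P(spike) = 0.07*0.58*0.9 + 0.4606*0.58*0.1 + 0.5443*0.42*0.9 + 0.735694*0.42*0.1
        = 0.036540 + 0.026715 + 0.205745 + 0.030899 = 0.299899
The terms with nearby quarry blast present sum to 0.236644, so
  P(nearby quarry blast | spike) = 0.236644 / 0.299899 ≈ 0.789

Now also conditioning on minor quake=true:
Sum P(spike|·) weighted by the priors over both values of nearby quarry blast:
  P(spike | minor quake) = 0.4606*0.58 + 0.735694*0.42
        = 0.267148 + 0.308991 = 0.576139
The terms with nearby quarry blast present sum to 0.308991, so
  P(nearby quarry blast | spike, minor quake) = 0.308991 / 0.576139 ≈ 0.536
The drop from 0.789 to 0.536 is the explaining-away (discounting) effect.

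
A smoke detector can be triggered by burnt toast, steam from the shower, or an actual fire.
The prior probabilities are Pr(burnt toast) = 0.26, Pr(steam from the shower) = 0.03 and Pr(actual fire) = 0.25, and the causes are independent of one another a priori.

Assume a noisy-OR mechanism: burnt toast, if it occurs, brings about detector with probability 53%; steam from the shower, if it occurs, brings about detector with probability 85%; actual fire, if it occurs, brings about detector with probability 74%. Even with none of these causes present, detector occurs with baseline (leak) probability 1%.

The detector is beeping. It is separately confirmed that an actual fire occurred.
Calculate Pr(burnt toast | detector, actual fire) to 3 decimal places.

Pr(burnt toast | detector, actual fire) ≈ 0.293

Under noisy-OR, P(detector | causes) = 1 − (1−0.01)·∏(1−qᵢ) over the active causes.
Weight on burnt toast=true, given the evidence: 0.221689 + 0.007658 = 0.229347
Normalizer over all consistent configurations: 0.7426*0.74*0.97 + 0.96139*0.74*0.03 + 0.879022*0.26*0.97 + 0.981853*0.26*0.03 = 0.783728
P(burnt toast | detector, actual fire) = 0.229347/0.783728 ≈ 0.293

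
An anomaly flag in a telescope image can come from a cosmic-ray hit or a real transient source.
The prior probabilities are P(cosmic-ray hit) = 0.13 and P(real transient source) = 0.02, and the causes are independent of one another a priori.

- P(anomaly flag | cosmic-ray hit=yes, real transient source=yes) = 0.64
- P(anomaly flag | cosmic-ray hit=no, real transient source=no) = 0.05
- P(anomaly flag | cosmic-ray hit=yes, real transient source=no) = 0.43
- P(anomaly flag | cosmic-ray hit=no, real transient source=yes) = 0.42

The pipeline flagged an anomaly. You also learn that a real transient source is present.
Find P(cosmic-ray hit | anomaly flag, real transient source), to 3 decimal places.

Weight on cosmic-ray hit=true, given the evidence: 0.64×0.13 = 0.083200
Denominator P(anomaly flag | real transient source): 0.42×0.87 + 0.64×0.13 = 0.448600
Posterior = 0.083200 / 0.448600 ≈ 0.185

P(cosmic-ray hit | anomaly flag, real transient source) ≈ 0.185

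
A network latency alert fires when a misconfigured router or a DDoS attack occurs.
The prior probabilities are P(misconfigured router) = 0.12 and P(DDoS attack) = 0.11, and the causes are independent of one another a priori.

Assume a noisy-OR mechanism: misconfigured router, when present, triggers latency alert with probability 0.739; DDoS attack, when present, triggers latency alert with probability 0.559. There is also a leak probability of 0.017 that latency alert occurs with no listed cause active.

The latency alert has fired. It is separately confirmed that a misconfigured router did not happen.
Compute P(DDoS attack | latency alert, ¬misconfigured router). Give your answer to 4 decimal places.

Under noisy-OR, P(latency alert | causes) = 1 − (1−0.017)·∏(1−qᵢ) over the active causes.
P(latency alert | ¬misconfigured router) = 0.017·0.89 + 0.566497·0.11 = 0.015130 + 0.062315 = 0.077445
The DDoS attack-present share is 0.566497·0.11 = 0.062315.
So P(DDoS attack | latency alert, ¬misconfigured router) = 0.062315/0.077445 ≈ 0.8046.

P(DDoS attack | latency alert, ¬misconfigured router) ≈ 0.8046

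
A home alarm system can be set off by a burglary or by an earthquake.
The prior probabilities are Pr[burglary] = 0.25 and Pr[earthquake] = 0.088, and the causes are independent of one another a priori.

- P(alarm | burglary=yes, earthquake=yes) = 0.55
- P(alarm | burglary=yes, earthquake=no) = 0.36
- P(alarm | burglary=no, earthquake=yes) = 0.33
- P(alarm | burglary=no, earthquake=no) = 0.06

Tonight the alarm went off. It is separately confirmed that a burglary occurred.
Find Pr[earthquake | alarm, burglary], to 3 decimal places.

Pr[earthquake | alarm, burglary] ≈ 0.128

P(alarm | burglary) = 0.36*0.912 + 0.55*0.088 = 0.328320 + 0.048400 = 0.376720
Restricting to configurations with earthquake present: 0.55*0.088 = 0.048400.
So P(earthquake | alarm, burglary) = 0.048400/0.376720 ≈ 0.128.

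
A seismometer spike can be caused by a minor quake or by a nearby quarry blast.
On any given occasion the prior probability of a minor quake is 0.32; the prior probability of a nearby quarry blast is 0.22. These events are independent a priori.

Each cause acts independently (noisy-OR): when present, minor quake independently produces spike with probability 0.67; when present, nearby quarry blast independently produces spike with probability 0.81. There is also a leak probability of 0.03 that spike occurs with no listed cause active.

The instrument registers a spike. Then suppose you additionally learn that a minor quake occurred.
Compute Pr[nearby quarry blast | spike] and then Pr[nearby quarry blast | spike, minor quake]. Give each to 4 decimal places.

Pr[nearby quarry blast | spike] ≈ 0.5034; Pr[nearby quarry blast | spike, minor quake] ≈ 0.2804

Under noisy-OR, P(spike | causes) = 1 − (1−0.03)·∏(1−qᵢ) over the active causes.
Enumerate the 4 (minor quake, nearby quarry blast) configurations and weight by the priors:
  P(spike) = 0.03*0.68*0.78 + 0.8157*0.68*0.22 + 0.6799*0.32*0.78 + 0.939181*0.32*0.22
        = 0.015912 + 0.122029 + 0.169703 + 0.066118 = 0.373762
Keeping only the nearby quarry blast-present terms gives 0.188147, so
  P(nearby quarry blast | spike) = 0.188147 / 0.373762 ≈ 0.5034

Now condition on the additional information:
Weight on nearby quarry blast=true, given the evidence: 0.939181×0.22 = 0.206620
Denominator P(spike | minor quake): 0.6799×0.78 + 0.939181×0.22 = 0.736942
Posterior = 0.206620 / 0.736942 ≈ 0.2804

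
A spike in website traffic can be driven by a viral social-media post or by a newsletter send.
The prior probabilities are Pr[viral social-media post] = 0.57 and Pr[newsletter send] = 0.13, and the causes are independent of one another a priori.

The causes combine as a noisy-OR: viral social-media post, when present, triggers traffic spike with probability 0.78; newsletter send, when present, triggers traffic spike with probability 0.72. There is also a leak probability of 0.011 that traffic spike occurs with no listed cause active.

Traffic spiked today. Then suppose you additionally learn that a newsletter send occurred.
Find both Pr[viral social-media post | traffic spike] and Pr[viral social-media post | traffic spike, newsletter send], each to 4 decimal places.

Pr[viral social-media post | traffic spike] ≈ 0.9113; Pr[viral social-media post | traffic spike, newsletter send] ≈ 0.6326

Under noisy-OR, P(traffic spike | causes) = 1 − (1−0.011)·∏(1−qᵢ) over the active causes.
Enumerate the 4 (viral social-media post, newsletter send) configurations and weight by the priors:
  P(traffic spike) = 0.011×0.43×0.87 + 0.72308×0.43×0.13 + 0.78242×0.57×0.87 + 0.939078×0.57×0.13
        = 0.004115 + 0.040420 + 0.388002 + 0.069586 = 0.502123
The terms with viral social-media post present sum to 0.457588, so
  P(viral social-media post | traffic spike) = 0.457588 / 0.502123 ≈ 0.9113

Now also conditioning on newsletter send=true:
P(traffic spike | newsletter send) = 0.72308*0.43 + 0.939078*0.57 = 0.310924 + 0.535274 = 0.846198
Of this, 0.535274 comes from 0.939078*0.57 (the viral social-media post=true cases).
So P(viral social-media post | traffic spike, newsletter send) = 0.535274/0.846198 ≈ 0.6326.
The drop from 0.9113 to 0.6326 is the explaining-away (discounting) effect.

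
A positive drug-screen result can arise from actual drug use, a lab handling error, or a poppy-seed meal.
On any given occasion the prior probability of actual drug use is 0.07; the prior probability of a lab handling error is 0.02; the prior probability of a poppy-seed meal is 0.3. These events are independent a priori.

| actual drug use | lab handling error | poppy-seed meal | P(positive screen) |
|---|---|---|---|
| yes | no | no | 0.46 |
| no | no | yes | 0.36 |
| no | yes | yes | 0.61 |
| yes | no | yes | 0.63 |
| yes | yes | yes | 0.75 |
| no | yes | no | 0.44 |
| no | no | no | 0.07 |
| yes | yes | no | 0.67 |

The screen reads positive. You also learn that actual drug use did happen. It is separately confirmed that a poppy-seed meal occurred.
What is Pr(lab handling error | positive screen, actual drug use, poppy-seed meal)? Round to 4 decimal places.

Weight on lab handling error=true, given the evidence: 0.75·0.02 = 0.015000
Denominator P(positive screen | actual drug use, poppy-seed meal): 0.63·0.98 + 0.75·0.02 = 0.632400
P(lab handling error | positive screen, actual drug use, poppy-seed meal) = 0.015000/0.632400 ≈ 0.0237

Pr(lab handling error | positive screen, actual drug use, poppy-seed meal) ≈ 0.0237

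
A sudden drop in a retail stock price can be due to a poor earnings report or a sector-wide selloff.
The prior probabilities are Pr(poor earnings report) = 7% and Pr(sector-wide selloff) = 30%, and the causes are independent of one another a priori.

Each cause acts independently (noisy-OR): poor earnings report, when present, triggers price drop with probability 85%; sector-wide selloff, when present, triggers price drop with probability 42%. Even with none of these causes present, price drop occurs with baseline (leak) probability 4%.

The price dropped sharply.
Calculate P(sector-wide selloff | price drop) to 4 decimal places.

Under noisy-OR, P(price drop | causes) = 1 − (1−0.04)·∏(1−qᵢ) over the active causes.
Weight on sector-wide selloff=true, given the evidence: 0.123653 + 0.019246 = 0.142899
The normalizing constant is 0.04·0.93·0.7 + 0.4432·0.93·0.3 + 0.856·0.07·0.7 + 0.91648·0.07·0.3 = 0.210883
Posterior = 0.142899 / 0.210883 ≈ 0.6776

P(sector-wide selloff | price drop) ≈ 0.6776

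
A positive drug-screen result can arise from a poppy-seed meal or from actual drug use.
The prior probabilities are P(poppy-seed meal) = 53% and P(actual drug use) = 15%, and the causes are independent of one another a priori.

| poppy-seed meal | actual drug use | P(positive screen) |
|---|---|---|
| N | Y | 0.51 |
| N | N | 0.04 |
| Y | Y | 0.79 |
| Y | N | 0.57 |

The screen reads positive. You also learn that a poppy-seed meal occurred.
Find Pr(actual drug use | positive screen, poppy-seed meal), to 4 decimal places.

Numerator (weight on configurations with actual drug use): 0.79×0.15 = 0.118500
The normalizing constant is 0.57×0.85 + 0.79×0.15 = 0.603000
P(actual drug use | positive screen, poppy-seed meal) = 0.118500/0.603000 ≈ 0.1965

Pr(actual drug use | positive screen, poppy-seed meal) ≈ 0.1965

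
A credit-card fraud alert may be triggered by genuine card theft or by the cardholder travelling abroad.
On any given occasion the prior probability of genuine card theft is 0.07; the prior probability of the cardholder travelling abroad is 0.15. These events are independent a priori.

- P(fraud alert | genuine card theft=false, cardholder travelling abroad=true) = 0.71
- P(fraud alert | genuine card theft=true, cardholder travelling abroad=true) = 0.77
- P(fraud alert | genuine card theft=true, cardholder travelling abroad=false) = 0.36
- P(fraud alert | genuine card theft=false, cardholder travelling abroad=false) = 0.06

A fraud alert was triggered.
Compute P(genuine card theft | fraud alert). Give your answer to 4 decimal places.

P(genuine card theft | fraud alert) ≈ 0.1677

P(fraud alert) = 0.06×0.93×0.85 + 0.71×0.93×0.15 + 0.36×0.07×0.85 + 0.77×0.07×0.15 = 0.047430 + 0.099045 + 0.021420 + 0.008085 = 0.175980
Restricting to configurations with genuine card theft present: 0.021420 + 0.008085 = 0.029505.
Hence the posterior is 0.029505/0.175980 ≈ 0.1677.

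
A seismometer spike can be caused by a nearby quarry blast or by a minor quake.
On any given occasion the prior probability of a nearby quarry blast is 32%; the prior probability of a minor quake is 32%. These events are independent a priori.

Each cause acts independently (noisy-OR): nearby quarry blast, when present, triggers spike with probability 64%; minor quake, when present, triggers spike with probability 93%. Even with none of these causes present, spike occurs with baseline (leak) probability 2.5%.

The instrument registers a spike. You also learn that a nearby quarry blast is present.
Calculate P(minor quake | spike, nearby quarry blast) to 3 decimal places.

P(minor quake | spike, nearby quarry blast) ≈ 0.414

Under noisy-OR, P(spike | causes) = 1 − (1−0.025)·∏(1−qᵢ) over the active causes.
Weight on minor quake=true, given the evidence: 0.97543*0.32 = 0.312138
Normalizer over all consistent configurations: 0.649*0.68 + 0.97543*0.32 = 0.753458
Posterior = 0.312138 / 0.753458 ≈ 0.414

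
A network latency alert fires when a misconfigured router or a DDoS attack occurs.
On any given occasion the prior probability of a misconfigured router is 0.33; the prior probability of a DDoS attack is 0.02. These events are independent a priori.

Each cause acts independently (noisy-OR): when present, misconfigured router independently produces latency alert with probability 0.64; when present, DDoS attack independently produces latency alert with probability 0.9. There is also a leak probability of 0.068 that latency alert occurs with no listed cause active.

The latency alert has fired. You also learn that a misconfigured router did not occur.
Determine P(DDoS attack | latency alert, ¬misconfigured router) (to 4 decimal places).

P(DDoS attack | latency alert, ¬misconfigured router) ≈ 0.2139

Under noisy-OR, P(latency alert | causes) = 1 − (1−0.068)·∏(1−qᵢ) over the active causes.
By total probability over both values of DDoS attack:
  P(latency alert | ¬misconfigured router) = 0.068*0.98 + 0.9068*0.02
        = 0.066640 + 0.018136 = 0.084776
Keeping only the DDoS attack-present terms gives 0.018136, so
  P(DDoS attack | latency alert, ¬misconfigured router) = 0.018136 / 0.084776 ≈ 0.2139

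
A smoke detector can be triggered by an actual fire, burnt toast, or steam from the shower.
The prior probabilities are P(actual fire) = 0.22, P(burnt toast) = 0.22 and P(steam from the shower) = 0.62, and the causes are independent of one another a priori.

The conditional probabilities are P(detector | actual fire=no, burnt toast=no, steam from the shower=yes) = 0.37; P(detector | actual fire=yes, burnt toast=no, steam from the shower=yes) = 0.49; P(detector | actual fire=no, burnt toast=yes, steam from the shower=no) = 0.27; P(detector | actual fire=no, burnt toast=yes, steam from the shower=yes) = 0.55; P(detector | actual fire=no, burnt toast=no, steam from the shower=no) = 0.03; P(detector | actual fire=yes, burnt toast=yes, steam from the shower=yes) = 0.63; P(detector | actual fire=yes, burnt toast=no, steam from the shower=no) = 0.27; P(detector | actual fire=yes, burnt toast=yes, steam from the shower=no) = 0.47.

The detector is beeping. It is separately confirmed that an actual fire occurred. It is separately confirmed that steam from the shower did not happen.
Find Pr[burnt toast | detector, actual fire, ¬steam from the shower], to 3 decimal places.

Pr[burnt toast | detector, actual fire, ¬steam from the shower] ≈ 0.329

For the numerator, keep only burnt toast=true terms: 0.47·0.22 = 0.103400
The normalizing constant is 0.27·0.78 + 0.47·0.22 = 0.314000
Posterior = 0.103400 / 0.314000 ≈ 0.329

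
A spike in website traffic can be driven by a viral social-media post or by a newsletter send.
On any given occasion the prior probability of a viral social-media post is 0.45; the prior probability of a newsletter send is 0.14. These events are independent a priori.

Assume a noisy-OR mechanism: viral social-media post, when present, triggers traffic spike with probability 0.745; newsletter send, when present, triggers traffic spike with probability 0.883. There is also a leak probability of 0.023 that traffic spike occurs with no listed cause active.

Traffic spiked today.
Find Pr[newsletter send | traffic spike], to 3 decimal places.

Pr[newsletter send | traffic spike] ≈ 0.300

Under noisy-OR, P(traffic spike | causes) = 1 − (1−0.023)·∏(1−qᵢ) over the active causes.
For the numerator, keep only newsletter send=true terms: 0.068198 + 0.061164 = 0.129362
The normalizing constant is 0.023·0.55·0.86 + 0.885691·0.55·0.14 + 0.750865·0.45·0.86 + 0.970851·0.45·0.14 = 0.430826
Posterior = 0.129362 / 0.430826 ≈ 0.300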